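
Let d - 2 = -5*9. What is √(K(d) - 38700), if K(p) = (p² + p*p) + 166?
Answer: 2*I*√8709 ≈ 186.64*I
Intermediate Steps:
d = -43 (d = 2 - 5*9 = 2 - 45 = -43)
K(p) = 166 + 2*p² (K(p) = (p² + p²) + 166 = 2*p² + 166 = 166 + 2*p²)
√(K(d) - 38700) = √((166 + 2*(-43)²) - 38700) = √((166 + 2*1849) - 38700) = √((166 + 3698) - 38700) = √(3864 - 38700) = √(-34836) = 2*I*√8709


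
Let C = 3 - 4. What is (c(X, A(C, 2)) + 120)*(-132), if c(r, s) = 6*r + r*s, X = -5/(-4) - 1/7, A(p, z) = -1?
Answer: -115995/7 ≈ -16571.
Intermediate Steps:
C = -1
X = 31/28 (X = -5*(-1/4) - 1*1/7 = 5/4 - 1/7 = 31/28 ≈ 1.1071)
(c(X, A(C, 2)) + 120)*(-132) = (31*(6 - 1)/28 + 120)*(-132) = ((31/28)*5 + 120)*(-132) = (155/28 + 120)*(-132) = (3515/28)*(-132) = -115995/7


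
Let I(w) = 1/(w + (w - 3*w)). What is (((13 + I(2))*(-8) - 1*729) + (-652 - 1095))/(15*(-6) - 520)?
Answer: 1288/305 ≈ 4.2230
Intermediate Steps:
I(w) = -1/w (I(w) = 1/(w - 2*w) = 1/(-w) = -1/w)
(((13 + I(2))*(-8) - 1*729) + (-652 - 1095))/(15*(-6) - 520) = (((13 - 1/2)*(-8) - 1*729) + (-652 - 1095))/(15*(-6) - 520) = (((13 - 1*½)*(-8) - 729) - 1747)/(-90 - 520) = (((13 - ½)*(-8) - 729) - 1747)/(-610) = (((25/2)*(-8) - 729) - 1747)*(-1/610) = ((-100 - 729) - 1747)*(-1/610) = (-829 - 1747)*(-1/610) = -2576*(-1/610) = 1288/305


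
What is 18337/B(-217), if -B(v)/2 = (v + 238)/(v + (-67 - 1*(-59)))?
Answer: 1375275/14 ≈ 98234.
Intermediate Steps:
B(v) = -2*(238 + v)/(-8 + v) (B(v) = -2*(v + 238)/(v + (-67 - 1*(-59))) = -2*(238 + v)/(v + (-67 + 59)) = -2*(238 + v)/(v - 8) = -2*(238 + v)/(-8 + v))
18337/B(-217) = 18337/((2*(-238 - 1*(-217))/(-8 - 217))) = 18337/((2*(-238 + 217)/(-225))) = 18337/((2*(-1/225)*(-21))) = 18337/(14/75) = 18337*(75/14) = 1375275/14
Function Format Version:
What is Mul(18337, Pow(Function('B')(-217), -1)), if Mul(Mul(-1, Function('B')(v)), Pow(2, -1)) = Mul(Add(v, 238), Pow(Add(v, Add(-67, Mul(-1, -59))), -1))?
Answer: Rational(1375275, 14) ≈ 98234.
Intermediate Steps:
Function('B')(v) = Mul(-2, Pow(Add(-8, v), -1), Add(238, v)) (Function('B')(v) = Mul(-2, Mul(Add(v, 238), Pow(Add(v, Add(-67, Mul(-1, -59))), -1))) = Mul(-2, Mul(Add(238, v), Pow(Add(v, Add(-67, 59)), -1))) = Mul(-2, Mul(Add(238, v), Pow(Add(v, -8), -1))) = Mul(-2, Mul(Add(238, v), Pow(Add(-8, v), -1))) = Mul(-2, Mul(Pow(Add(-8, v), -1), Add(238, v))) = Mul(-2, Pow(Add(-8, v), -1), Add(238, v)))
Mul(18337, Pow(Function('B')(-217), -1)) = Mul(18337, Pow(Mul(2, Pow(Add(-8, -217), -1), Add(-238, Mul(-1, -217))), -1)) = Mul(18337, Pow(Mul(2, Pow(-225, -1), Add(-238, 217)), -1)) = Mul(18337, Pow(Mul(2, Rational(-1, 225), -21), -1)) = Mul(18337, Pow(Rational(14, 75), -1)) = Mul(18337, Rational(75, 14)) = Rational(1375275, 14)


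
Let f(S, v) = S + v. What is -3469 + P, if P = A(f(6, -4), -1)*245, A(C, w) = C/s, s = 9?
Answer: -30731/9 ≈ -3414.6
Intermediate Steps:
A(C, w) = C/9
P = 490/9 (P = ((6 - 4)/9)*245 = ((⅑)*2)*245 = (2/9)*245 = 490/9 ≈ 54.444)
-3469 + P = -3469 + 490/9 = -30731/9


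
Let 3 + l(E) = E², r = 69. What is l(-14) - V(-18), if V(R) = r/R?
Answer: 1181/6 ≈ 196.83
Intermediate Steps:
V(R) = 69/R
l(E) = -3 + E²
l(-14) - V(-18) = (-3 + (-14)²) - 69/(-18) = (-3 + 196) - 69*(-1)/18 = 193 - 1*(-23/6) = 193 + 23/6 = 1181/6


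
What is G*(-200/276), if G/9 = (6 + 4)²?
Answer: -15000/23 ≈ -652.17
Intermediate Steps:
G = 900 (G = 9*(6 + 4)² = 9*10² = 9*100 = 900)
G*(-200/276) = 900*(-200/276) = 900*(-200*1/276) = 900*(-50/69) = -15000/23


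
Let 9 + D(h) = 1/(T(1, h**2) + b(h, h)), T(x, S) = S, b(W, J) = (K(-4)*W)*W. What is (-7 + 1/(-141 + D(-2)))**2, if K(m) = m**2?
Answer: 5106674521/104019601 ≈ 49.093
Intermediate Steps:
b(W, J) = 16*W**2 (b(W, J) = ((-4)**2*W)*W = (16*W)*W = 16*W**2)
D(h) = -9 + 1/(17*h**2) (D(h) = -9 + 1/(h**2 + 16*h**2) = -9 + 1/(17*h**2))
(-7 + 1/(-141 + D(-2)))**2 = (-7 + 1/(-141 + (-9 + (1/17)/(-2)**2)))**2 = (-7 + 1/(-141 + (-9 + (1/17)*(1/4))))**2 = (-7 + 1/(-141 + (-9 + 1/68)))**2 = (-7 + 1/(-141 - 611/68))**2 = (-7 + 1/(-10199/68))**2 = (-7 - 68/10199)**2 = (-71461/10199)**2 = 5106674521/104019601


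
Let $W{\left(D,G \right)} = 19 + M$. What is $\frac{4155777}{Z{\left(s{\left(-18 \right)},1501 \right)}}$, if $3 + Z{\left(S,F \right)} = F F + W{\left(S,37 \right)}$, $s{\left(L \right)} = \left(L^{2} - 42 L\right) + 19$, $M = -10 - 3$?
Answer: $\frac{4155777}{2253004} \approx 1.8445$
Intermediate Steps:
$M = -13$ ($M = -10 - 3 = -13$)
$W{\left(D,G \right)} = 6$ ($W{\left(D,G \right)} = 19 - 13 = 6$)
$s{\left(L \right)} = 19 + L^{2} - 42 L$
$Z{\left(S,F \right)} = 3 + F^{2}$ ($Z{\left(S,F \right)} = -3 + \left(F F + 6\right) = -3 + \left(F^{2} + 6\right) = -3 + \left(6 + F^{2}\right) = 3 + F^{2}$)
$\frac{4155777}{Z{\left(s{\left(-18 \right)},1501 \right)}} = \frac{4155777}{3 + 1501^{2}} = \frac{4155777}{3 + 2253001} = \frac{4155777}{2253004}$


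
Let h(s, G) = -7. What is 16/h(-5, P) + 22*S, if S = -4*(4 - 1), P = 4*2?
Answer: -1864/7 ≈ -266.29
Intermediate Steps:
P = 8
S = -12 (S = -4*3 = -12)
16/h(-5, P) + 22*S = 16/(-7) + 22*(-12) = 16*(-1/7) - 264 = -16/7 - 264 = -1864/7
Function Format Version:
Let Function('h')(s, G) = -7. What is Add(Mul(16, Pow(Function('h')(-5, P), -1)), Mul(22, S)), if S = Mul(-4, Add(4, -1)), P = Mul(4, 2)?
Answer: Rational(-1864, 7) ≈ -266.29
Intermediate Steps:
P = 8
S = -12 (S = Mul(-4, 3) = -12)
Add(Mul(16, Pow(Function('h')(-5, P), -1)), Mul(22, S)) = Add(Mul(16, Pow(-7, -1)), Mul(22, -12)) = Add(Mul(16, Rational(-1, 7)), -264) = Add(Rational(-16, 7), -264) = Rational(-1864, 7)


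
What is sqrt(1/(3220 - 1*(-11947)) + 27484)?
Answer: sqrt(6322361356443)/15167 ≈ 165.78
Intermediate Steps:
sqrt(1/(3220 - 1*(-11947)) + 27484) = sqrt(1/(3220 + 11947) + 27484) = sqrt(1/15167 + 27484) = sqrt(416849829/15167) = sqrt(6322361356443)/15167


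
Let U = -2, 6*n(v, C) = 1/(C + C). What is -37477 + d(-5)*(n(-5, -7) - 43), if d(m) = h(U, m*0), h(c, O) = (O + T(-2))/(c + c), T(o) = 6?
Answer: -2095099/56 ≈ -37413.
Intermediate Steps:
n(v, C) = 1/(12*C) (n(v, C) = 1/(6*(C + C)) = 1/(6*((2*C))) = (1/(2*C))/6 = 1/(12*C))
h(c, O) = (6 + O)/(2*c) (h(c, O) = (O + 6)/(c + c) = (6 + O)/((2*c)) = (6 + O)*(1/(2*c)) = (6 + O)/(2*c))
d(m) = -3/2 (d(m) = (½)*(6 + m*0)/(-2) = (½)*(-½)*(6 + 0) = (½)*(-½)*6 = -3/2)
-37477 + d(-5)*(n(-5, -7) - 43) = -37477 - 3*((1/12)/(-7) - 43)/2 = -37477 - 3*((1/12)*(-⅐) - 43)/2 = -37477 - 3*(-1/84 - 43)/2 = -37477 - 3/2*(-3613/84) = -37477 + 3613/56 = -2095099/56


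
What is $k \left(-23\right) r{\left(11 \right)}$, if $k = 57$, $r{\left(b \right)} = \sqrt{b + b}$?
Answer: $- 1311 \sqrt{22} \approx -6149.1$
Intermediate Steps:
$r{\left(b \right)} = \sqrt{2} \sqrt{b}$ ($r{\left(b \right)} = \sqrt{2 b} = \sqrt{2} \sqrt{b}$)
$k \left(-23\right) r{\left(11 \right)} = 57 \left(-23\right) \sqrt{2} \sqrt{11} = - 1311 \sqrt{22}$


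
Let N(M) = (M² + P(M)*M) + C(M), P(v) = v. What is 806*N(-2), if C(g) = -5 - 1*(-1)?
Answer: 3224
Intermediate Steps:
C(g) = -4 (C(g) = -5 + 1 = -4)
N(M) = -4 + 2*M² (N(M) = (M² + M*M) - 4 = (M² + M²) - 4 = 2*M² - 4 = -4 + 2*M²)
806*N(-2) = 806*(-4 + 2*(-2)²) = 806*(-4 + 2*4) = 806*(-4 + 8) = 806*4 = 3224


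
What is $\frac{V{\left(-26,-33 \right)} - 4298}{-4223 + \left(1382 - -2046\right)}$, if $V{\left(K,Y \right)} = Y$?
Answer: $\frac{4331}{795} \approx 5.4478$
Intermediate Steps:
$\frac{V{\left(-26,-33 \right)} - 4298}{-4223 + \left(1382 - -2046\right)} = \frac{-33 - 4298}{-4223 + \left(1382 - -2046\right)} = - \frac{4331}{-4223 + \left(1382 + 2046\right)} = - \frac{4331}{-4223 + 3428} = - \frac{4331}{-795} = \left(-4331\right) \left(- \frac{1}{795}\right) = \frac{4331}{795}$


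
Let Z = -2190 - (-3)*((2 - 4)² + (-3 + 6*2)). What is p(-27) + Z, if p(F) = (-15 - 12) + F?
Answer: -2205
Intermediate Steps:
Z = -2151 (Z = -2190 - (-3)*((-2)² + (-3 + 12)) = -2190 - (-3)*(4 + 9) = -2190 - (-3)*13 = -2190 - 1*(-39) = -2190 + 39 = -2151)
p(F) = -27 + F
p(-27) + Z = (-27 - 27) - 2151 = -54 - 2151 = -2205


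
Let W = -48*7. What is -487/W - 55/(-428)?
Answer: 56729/35952 ≈ 1.5779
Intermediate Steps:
W = -336
-487/W - 55/(-428) = -487/(-336) - 55/(-428) = -487*(-1/336) - 55*(-1/428) = 487/336 + 55/428 = 56729/35952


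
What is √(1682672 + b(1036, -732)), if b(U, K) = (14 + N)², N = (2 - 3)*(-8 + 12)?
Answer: 2*√420693 ≈ 1297.2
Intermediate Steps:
N = -4 (N = -1*4 = -4)
b(U, K) = 100 (b(U, K) = (14 - 4)² = 10² = 100)
√(1682672 + b(1036, -732)) = √(1682672 + 100) = √1682772 = 2*√420693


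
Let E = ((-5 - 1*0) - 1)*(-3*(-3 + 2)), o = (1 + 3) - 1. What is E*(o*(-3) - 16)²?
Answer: -11250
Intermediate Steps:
o = 3 (o = 4 - 1 = 3)
E = -18 (E = ((-5 + 0) - 1)*(-3*(-1)) = (-5 - 1)*3 = -6*3 = -18)
E*(o*(-3) - 16)² = -18*(3*(-3) - 16)² = -18*(-9 - 16)² = -18*(-25)² = -18*625 = -11250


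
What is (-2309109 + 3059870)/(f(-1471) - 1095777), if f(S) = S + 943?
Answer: -750761/1096305 ≈ -0.68481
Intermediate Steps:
f(S) = 943 + S
(-2309109 + 3059870)/(f(-1471) - 1095777) = (-2309109 + 3059870)/((943 - 1471) - 1095777) = 750761/(-528 - 1095777) = 750761/(-1096305) = 750761*(-1/1096305) = -750761/1096305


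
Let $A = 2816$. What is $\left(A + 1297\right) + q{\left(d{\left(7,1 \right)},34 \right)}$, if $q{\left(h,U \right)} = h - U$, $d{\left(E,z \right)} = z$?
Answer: $4080$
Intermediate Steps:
$\left(A + 1297\right) + q{\left(d{\left(7,1 \right)},34 \right)} = \left(2816 + 1297\right) + \left(1 - 34\right) = 4113 + \left(1 - 34\right) = 4113 - 33 = 4080$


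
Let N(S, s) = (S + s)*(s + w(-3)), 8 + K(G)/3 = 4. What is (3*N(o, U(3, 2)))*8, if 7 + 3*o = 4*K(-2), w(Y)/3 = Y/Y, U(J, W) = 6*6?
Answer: 16536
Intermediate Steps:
K(G) = -12 (K(G) = -24 + 3*4 = -24 + 12 = -12)
U(J, W) = 36
w(Y) = 3 (w(Y) = 3*(Y/Y) = 3*1 = 3)
o = -55/3 (o = -7/3 + (4*(-12))/3 = -7/3 + (⅓)*(-48) = -7/3 - 16 = -55/3 ≈ -18.333)
N(S, s) = (3 + s)*(S + s) (N(S, s) = (S + s)*(s + 3) = (S + s)*(3 + s) = (3 + s)*(S + s))
(3*N(o, U(3, 2)))*8 = (3*(36² + 3*(-55/3) + 3*36 - 55/3*36))*8 = (3*(1296 - 55 + 108 - 660))*8 = (3*689)*8 = 2067*8 = 16536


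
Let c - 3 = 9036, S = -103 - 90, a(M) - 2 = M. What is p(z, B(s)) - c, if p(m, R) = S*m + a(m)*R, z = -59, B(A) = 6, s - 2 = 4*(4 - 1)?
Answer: 2006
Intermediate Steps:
s = 14 (s = 2 + 4*(4 - 1) = 2 + 4*3 = 2 + 12 = 14)
a(M) = 2 + M
S = -193
p(m, R) = -193*m + R*(2 + m) (p(m, R) = -193*m + (2 + m)*R = -193*m + R*(2 + m))
c = 9039 (c = 3 + 9036 = 9039)
p(z, B(s)) - c = (-193*(-59) + 6*(2 - 59)) - 1*9039 = (11387 + 6*(-57)) - 9039 = (11387 - 342) - 9039 = 11045 - 9039 = 2006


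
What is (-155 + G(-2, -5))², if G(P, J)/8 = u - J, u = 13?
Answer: 121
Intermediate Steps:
G(P, J) = 104 - 8*J (G(P, J) = 8*(13 - J) = 104 - 8*J)
(-155 + G(-2, -5))² = (-155 + (104 - 8*(-5)))² = (-155 + (104 + 40))² = (-155 + 144)² = (-11)² = 121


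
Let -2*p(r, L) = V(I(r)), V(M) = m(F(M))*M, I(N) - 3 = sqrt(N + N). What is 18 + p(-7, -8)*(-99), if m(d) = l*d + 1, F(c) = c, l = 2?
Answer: -657/2 + 1287*I*sqrt(14)/2 ≈ -328.5 + 2407.8*I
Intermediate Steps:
I(N) = 3 + sqrt(2)*sqrt(N) (I(N) = 3 + sqrt(N + N) = 3 + sqrt(2*N) = 3 + sqrt(2)*sqrt(N))
m(d) = 1 + 2*d (m(d) = 2*d + 1 = 1 + 2*d)
V(M) = M*(1 + 2*M) (V(M) = (1 + 2*M)*M = M*(1 + 2*M))
p(r, L) = -(3 + sqrt(2)*sqrt(r))*(7 + 2*sqrt(2)*sqrt(r))/2 (p(r, L) = -(3 + sqrt(2)*sqrt(r))*(1 + 2*(3 + sqrt(2)*sqrt(r)))/2 = -(3 + sqrt(2)*sqrt(r))*(1 + (6 + 2*sqrt(2)*sqrt(r)))/2 = -(3 + sqrt(2)*sqrt(r))*(7 + 2*sqrt(2)*sqrt(r))/2)
18 + p(-7, -8)*(-99) = 18 + (-21/2 - 2*(-7) - 13*sqrt(2)*sqrt(-7)/2)*(-99) = 18 + (-21/2 + 14 - 13*sqrt(2)*I*sqrt(7)/2)*(-99) = 18 + (-21/2 + 14 - 13*I*sqrt(14)/2)*(-99) = 18 + (7/2 - 13*I*sqrt(14)/2)*(-99) = 18 + (-693/2 + 1287*I*sqrt(14)/2) = -657/2 + 1287*I*sqrt(14)/2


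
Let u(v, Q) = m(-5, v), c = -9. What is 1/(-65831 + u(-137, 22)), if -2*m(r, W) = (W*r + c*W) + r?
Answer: -2/133575 ≈ -1.4973e-5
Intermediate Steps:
m(r, W) = -r/2 + 9*W/2 - W*r/2 (m(r, W) = -((W*r - 9*W) + r)/2 = -((-9*W + W*r) + r)/2 = -(r - 9*W + W*r)/2 = -r/2 + 9*W/2 - W*r/2)
u(v, Q) = 5/2 + 7*v (u(v, Q) = -1/2*(-5) + 9*v/2 - 1/2*v*(-5) = 5/2 + 9*v/2 + 5*v/2 = 5/2 + 7*v)
1/(-65831 + u(-137, 22)) = 1/(-65831 + (5/2 + 7*(-137))) = 1/(-65831 + (5/2 - 959)) = 1/(-65831 - 1913/2) = 1/(-133575/2) = -2/133575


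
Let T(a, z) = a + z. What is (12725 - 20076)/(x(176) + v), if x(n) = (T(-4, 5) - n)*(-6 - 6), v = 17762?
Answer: -7351/19862 ≈ -0.37010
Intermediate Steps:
x(n) = -12 + 12*n (x(n) = ((-4 + 5) - n)*(-6 - 6) = (1 - n)*(-12) = -12 + 12*n)
(12725 - 20076)/(x(176) + v) = (12725 - 20076)/((-12 + 12*176) + 17762) = -7351/((-12 + 2112) + 17762) = -7351/(2100 + 17762) = -7351/19862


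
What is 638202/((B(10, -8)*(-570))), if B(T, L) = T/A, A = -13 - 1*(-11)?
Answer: 106367/475 ≈ 223.93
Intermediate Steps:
A = -2 (A = -13 + 11 = -2)
B(T, L) = -T/2 (B(T, L) = T/(-2) = T*(-½) = -T/2)
638202/((B(10, -8)*(-570))) = 638202/((-½*10*(-570))) = 638202/((-5*(-570))) = 638202/2850 = 638202*(1/2850) = 106367/475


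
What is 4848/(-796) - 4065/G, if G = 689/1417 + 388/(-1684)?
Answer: -7427089419/467252 ≈ -15895.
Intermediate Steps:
G = 11740/45889 (G = 689*(1/1417) + 388*(-1/1684) = 53/109 - 97/421 = 11740/45889 ≈ 0.25583)
4848/(-796) - 4065/G = 4848/(-796) - 4065/11740/45889 = 4848*(-1/796) - 4065*45889/11740 = -1212/199 - 37307757/2348 = -7427089419/467252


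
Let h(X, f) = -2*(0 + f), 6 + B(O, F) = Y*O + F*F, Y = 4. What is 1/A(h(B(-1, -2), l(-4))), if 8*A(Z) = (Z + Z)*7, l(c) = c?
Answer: 1/14 ≈ 0.071429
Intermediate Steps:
B(O, F) = -6 + F² + 4*O (B(O, F) = -6 + (4*O + F*F) = -6 + (4*O + F²) = -6 + (F² + 4*O) = -6 + F² + 4*O)
h(X, f) = -2*f
A(Z) = 7*Z/4 (A(Z) = ((Z + Z)*7)/8 = ((2*Z)*7)/8 = (14*Z)/8 = 7*Z/4)
1/A(h(B(-1, -2), l(-4))) = 1/(7*(-2*(-4))/4) = 1/((7/4)*8) = 1/14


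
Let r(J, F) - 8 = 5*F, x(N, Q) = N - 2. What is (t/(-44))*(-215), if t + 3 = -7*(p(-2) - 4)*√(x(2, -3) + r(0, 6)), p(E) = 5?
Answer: -645/44 - 1505*√38/44 ≈ -225.51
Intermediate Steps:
x(N, Q) = -2 + N
r(J, F) = 8 + 5*F
t = -3 - 7*√38 (t = -3 - 7*(5 - 4)*√((-2 + 2) + (8 + 5*6)) = -3 - 7*√(0 + (8 + 30)) = -3 - 7*√(0 + 38) = -3 - 7*√38 ≈ -46.151)
(t/(-44))*(-215) = ((-3 - 7*√38)/(-44))*(-215) = -(-3 - 7*√38)/44*(-215) = (3/44 + 7*√38/44)*(-215) = -645/44 - 1505*√38/44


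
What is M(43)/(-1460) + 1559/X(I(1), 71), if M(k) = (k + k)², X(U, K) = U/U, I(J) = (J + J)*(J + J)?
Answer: 567186/365 ≈ 1553.9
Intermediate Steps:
I(J) = 4*J² (I(J) = (2*J)*(2*J) = 4*J²)
X(U, K) = 1
M(k) = 4*k² (M(k) = (2*k)² = 4*k²)
M(43)/(-1460) + 1559/X(I(1), 71) = (4*43²)/(-1460) + 1559/1 = (4*1849)*(-1/1460) + 1559*1 = 7396*(-1/1460) + 1559 = -1849/365 + 1559 = 567186/365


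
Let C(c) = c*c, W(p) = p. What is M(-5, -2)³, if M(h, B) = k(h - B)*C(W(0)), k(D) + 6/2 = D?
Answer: 0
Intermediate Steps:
C(c) = c²
k(D) = -3 + D
M(h, B) = 0 (M(h, B) = (-3 + (h - B))*0² = (-3 + h - B)*0 = 0)
M(-5, -2)³ = 0³ = 0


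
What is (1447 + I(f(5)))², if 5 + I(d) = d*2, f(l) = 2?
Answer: 2090916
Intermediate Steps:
I(d) = -5 + 2*d (I(d) = -5 + d*2 = -5 + 2*d)
(1447 + I(f(5)))² = (1447 + (-5 + 2*2))² = (1447 + (-5 + 4))² = (1447 - 1)² = 1446² = 2090916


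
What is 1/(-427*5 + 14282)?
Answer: 1/12147 ≈ 8.2325e-5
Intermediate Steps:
1/(-427*5 + 14282) = 1/(-2135 + 14282) = 1/12147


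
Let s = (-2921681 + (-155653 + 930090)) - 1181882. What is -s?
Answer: 3329126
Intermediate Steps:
s = -3329126 (s = (-2921681 + 774437) - 1181882 = -2147244 - 1181882 = -3329126)
-s = -1*(-3329126) = 3329126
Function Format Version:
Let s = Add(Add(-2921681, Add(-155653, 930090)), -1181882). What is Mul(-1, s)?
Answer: 3329126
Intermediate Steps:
s = -3329126 (s = Add(Add(-2921681, 774437), -1181882) = Add(-2147244, -1181882) = -3329126)
Mul(-1, s) = Mul(-1, -3329126) = 3329126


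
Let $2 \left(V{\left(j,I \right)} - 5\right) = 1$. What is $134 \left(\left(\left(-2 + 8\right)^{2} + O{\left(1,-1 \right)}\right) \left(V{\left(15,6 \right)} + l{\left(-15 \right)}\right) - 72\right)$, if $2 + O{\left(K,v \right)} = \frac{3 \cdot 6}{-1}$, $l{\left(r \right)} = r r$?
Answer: $484544$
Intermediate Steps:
$l{\left(r \right)} = r^{2}$
$V{\left(j,I \right)} = \frac{11}{2}$ ($V{\left(j,I \right)} = 5 + \frac{1}{2} \cdot 1 = 5 + \frac{1}{2} = \frac{11}{2}$)
$O{\left(K,v \right)} = -20$ ($O{\left(K,v \right)} = -2 + \frac{3 \cdot 6}{-1} = -2 + 18 \left(-1\right) = -2 - 18 = -20$)
$134 \left(\left(\left(-2 + 8\right)^{2} + O{\left(1,-1 \right)}\right) \left(V{\left(15,6 \right)} + l{\left(-15 \right)}\right) - 72\right) = 134 \left(\left(\left(-2 + 8\right)^{2} - 20\right) \left(\frac{11}{2} + \left(-15\right)^{2}\right) - 72\right) = 134 \left(\left(6^{2} - 20\right) \left(\frac{11}{2} + 225\right) - 72\right) = 134 \left(\left(36 - 20\right) \frac{461}{2} - 72\right) = 134 \left(16 \cdot \frac{461}{2} - 72\right) = 134 \left(3688 - 72\right) = 134 \cdot 3616 = 484544$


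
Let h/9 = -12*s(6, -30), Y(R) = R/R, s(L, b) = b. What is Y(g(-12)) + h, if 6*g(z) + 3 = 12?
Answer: 3241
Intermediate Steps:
g(z) = 3/2 (g(z) = -½ + (⅙)*12 = -½ + 2 = 3/2)
Y(R) = 1
h = 3240 (h = 9*(-12*(-30)) = 9*360 = 3240)
Y(g(-12)) + h = 1 + 3240 = 3241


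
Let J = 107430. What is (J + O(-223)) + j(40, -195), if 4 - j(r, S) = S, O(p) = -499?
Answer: 107130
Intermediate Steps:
j(r, S) = 4 - S
(J + O(-223)) + j(40, -195) = (107430 - 499) + (4 - 1*(-195)) = 106931 + (4 + 195) = 106931 + 199 = 107130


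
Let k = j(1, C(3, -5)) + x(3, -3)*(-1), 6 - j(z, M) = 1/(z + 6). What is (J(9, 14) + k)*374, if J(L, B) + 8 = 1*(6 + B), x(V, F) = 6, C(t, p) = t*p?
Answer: 31042/7 ≈ 4434.6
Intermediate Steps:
C(t, p) = p*t
j(z, M) = 6 - 1/(6 + z) (j(z, M) = 6 - 1/(z + 6) = 6 - 1/(6 + z))
J(L, B) = -2 + B (J(L, B) = -8 + 1*(6 + B) = -8 + (6 + B) = -2 + B)
k = -⅐ (k = (35 + 6*1)/(6 + 1) + 6*(-1) = (35 + 6)/7 - 6 = (⅐)*41 - 6 = 41/7 - 6 = -⅐ ≈ -0.14286)
(J(9, 14) + k)*374 = ((-2 + 14) - ⅐)*374 = (12 - ⅐)*374 = (83/7)*374 = 31042/7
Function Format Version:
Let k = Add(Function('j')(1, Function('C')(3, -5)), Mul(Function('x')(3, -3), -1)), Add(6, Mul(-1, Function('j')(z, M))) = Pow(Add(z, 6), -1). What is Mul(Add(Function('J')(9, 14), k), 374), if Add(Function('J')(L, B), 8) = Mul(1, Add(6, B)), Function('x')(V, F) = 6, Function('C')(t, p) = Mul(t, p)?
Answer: Rational(31042, 7) ≈ 4434.6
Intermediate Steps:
Function('C')(t, p) = Mul(p, t)
Function('j')(z, M) = Add(6, Mul(-1, Pow(Add(6, z), -1))) (Function('j')(z, M) = Add(6, Mul(-1, Pow(Add(z, 6), -1))) = Add(6, Mul(-1, Pow(Add(6, z), -1))))
Function('J')(L, B) = Add(-2, B) (Function('J')(L, B) = Add(-8, Mul(1, Add(6, B))) = Add(-8, Add(6, B)) = Add(-2, B))
k = Rational(-1, 7) (k = Add(Mul(Pow(Add(6, 1), -1), Add(35, Mul(6, 1))), Mul(6, -1)) = Add(Mul(Pow(7, -1), Add(35, 6)), -6) = Add(Mul(Rational(1, 7), 41), -6) = Add(Rational(41, 7), -6) = Rational(-1, 7) ≈ -0.14286)
Mul(Add(Function('J')(9, 14), k), 374) = Mul(Add(Add(-2, 14), Rational(-1, 7)), 374) = Mul(Add(12, Rational(-1, 7)), 374) = Mul(Rational(83, 7), 374) = Rational(31042, 7)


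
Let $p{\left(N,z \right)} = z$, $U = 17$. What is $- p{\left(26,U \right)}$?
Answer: $-17$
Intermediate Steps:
$- p{\left(26,U \right)} = \left(-1\right) 17 = -17$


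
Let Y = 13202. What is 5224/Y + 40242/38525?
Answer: 15924554/11056675 ≈ 1.4403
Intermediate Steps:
5224/Y + 40242/38525 = 5224/13202 + 40242/38525 = 5224*(1/13202) + 40242*(1/38525) = 2612/6601 + 40242/38525 = 15924554/11056675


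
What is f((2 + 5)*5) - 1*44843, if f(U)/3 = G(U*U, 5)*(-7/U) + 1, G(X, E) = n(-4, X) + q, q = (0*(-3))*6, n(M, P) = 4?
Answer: -224212/5 ≈ -44842.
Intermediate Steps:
q = 0 (q = 0*6 = 0)
G(X, E) = 4 (G(X, E) = 4 + 0 = 4)
f(U) = 3 - 84/U (f(U) = 3*(4*(-7/U) + 1) = 3*(-28/U + 1) = 3*(1 - 28/U) = 3 - 84/U)
f((2 + 5)*5) - 1*44843 = (3 - 84*1/(5*(2 + 5))) - 1*44843 = (3 - 84/(7*5)) - 44843 = (3 - 84/35) - 44843 = (3 - 84*1/35) - 44843 = (3 - 12/5) - 44843 = ⅗ - 44843 = -224212/5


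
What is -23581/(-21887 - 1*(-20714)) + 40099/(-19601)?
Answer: 24422062/1352469 ≈ 18.057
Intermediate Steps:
-23581/(-21887 - 1*(-20714)) + 40099/(-19601) = -23581/(-21887 + 20714) + 40099*(-1/19601) = -23581/(-1173) - 40099/19601 = -23581*(-1/1173) - 40099/19601 = 23581/1173 - 40099/19601 = 24422062/1352469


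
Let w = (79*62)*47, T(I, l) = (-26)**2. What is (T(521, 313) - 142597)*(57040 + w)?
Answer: -40766239566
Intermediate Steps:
T(I, l) = 676
w = 230206 (w = 4898*47 = 230206)
(T(521, 313) - 142597)*(57040 + w) = (676 - 142597)*(57040 + 230206) = -141921*287246 = -40766239566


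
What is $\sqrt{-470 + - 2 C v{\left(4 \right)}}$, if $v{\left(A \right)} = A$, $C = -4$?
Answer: $i \sqrt{438} \approx 20.928 i$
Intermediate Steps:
$\sqrt{-470 + - 2 C v{\left(4 \right)}} = \sqrt{-470 + \left(-2\right) \left(-4\right) 4} = \sqrt{-470 + 8 \cdot 4} = \sqrt{-470 + 32} = \sqrt{-438} = i \sqrt{438}$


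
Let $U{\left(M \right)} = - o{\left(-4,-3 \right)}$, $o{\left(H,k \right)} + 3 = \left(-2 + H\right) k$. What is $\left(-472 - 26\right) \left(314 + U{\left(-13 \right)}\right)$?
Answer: $-148902$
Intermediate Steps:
$o{\left(H,k \right)} = -3 + k \left(-2 + H\right)$ ($o{\left(H,k \right)} = -3 + \left(-2 + H\right) k = -3 + k \left(-2 + H\right)$)
$U{\left(M \right)} = -15$ ($U{\left(M \right)} = - (-3 - -6 - -12) = - (-3 + 6 + 12) = \left(-1\right) 15 = -15$)
$\left(-472 - 26\right) \left(314 + U{\left(-13 \right)}\right) = \left(-472 - 26\right) \left(314 - 15\right) = \left(-472 - 26\right) 299 = \left(-498\right) 299 = -148902$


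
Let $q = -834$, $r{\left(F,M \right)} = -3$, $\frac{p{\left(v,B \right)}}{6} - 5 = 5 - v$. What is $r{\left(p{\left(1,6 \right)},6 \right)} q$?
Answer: $2502$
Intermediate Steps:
$p{\left(v,B \right)} = 60 - 6 v$ ($p{\left(v,B \right)} = 30 + 6 \left(5 - v\right) = 30 - \left(-30 + 6 v\right) = 60 - 6 v$)
$r{\left(p{\left(1,6 \right)},6 \right)} q = \left(-3\right) \left(-834\right) = 2502$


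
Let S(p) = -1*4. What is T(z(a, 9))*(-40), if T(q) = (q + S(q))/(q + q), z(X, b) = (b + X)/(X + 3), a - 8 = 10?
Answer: 380/9 ≈ 42.222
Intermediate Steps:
S(p) = -4
a = 18 (a = 8 + 10 = 18)
z(X, b) = (X + b)/(3 + X)
T(q) = (-4 + q)/(2*q) (T(q) = (q - 4)/(q + q) = (-4 + q)/((2*q)) = (-4 + q)*(1/(2*q)) = (-4 + q)/(2*q))
T(z(a, 9))*(-40) = ((-4 + (18 + 9)/(3 + 18))/(2*(((18 + 9)/(3 + 18)))))*(-40) = ((-4 + 27/21)/(2*((27/21))))*(-40) = ((-4 + (1/21)*27)/(2*(((1/21)*27))))*(-40) = ((-4 + 9/7)/(2*(9/7)))*(-40) = ((½)*(7/9)*(-19/7))*(-40) = -19/18*(-40) = 380/9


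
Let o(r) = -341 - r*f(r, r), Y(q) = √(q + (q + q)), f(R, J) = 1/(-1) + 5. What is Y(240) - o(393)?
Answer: 1913 + 12*√5 ≈ 1939.8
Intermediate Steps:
f(R, J) = 4 (f(R, J) = -1 + 5 = 4)
Y(q) = √3*√q (Y(q) = √(q + 2*q) = √(3*q) = √3*√q)
o(r) = -341 - 4*r (o(r) = -341 - r*4 = -341 - 4*r)
Y(240) - o(393) = √3*√240 - (-341 - 4*393) = √3*(4*√15) - (-341 - 1572) = 12*√5 - 1*(-1913) = 12*√5 + 1913 = 1913 + 12*√5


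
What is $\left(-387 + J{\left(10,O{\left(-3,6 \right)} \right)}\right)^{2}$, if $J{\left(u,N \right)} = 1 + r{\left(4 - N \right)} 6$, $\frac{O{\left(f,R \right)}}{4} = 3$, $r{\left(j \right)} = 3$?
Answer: $135424$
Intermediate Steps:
$O{\left(f,R \right)} = 12$ ($O{\left(f,R \right)} = 4 \cdot 3 = 12$)
$J{\left(u,N \right)} = 19$ ($J{\left(u,N \right)} = 1 + 3 \cdot 6 = 1 + 18 = 19$)
$\left(-387 + J{\left(10,O{\left(-3,6 \right)} \right)}\right)^{2} = \left(-387 + 19\right)^{2} = \left(-368\right)^{2} = 135424$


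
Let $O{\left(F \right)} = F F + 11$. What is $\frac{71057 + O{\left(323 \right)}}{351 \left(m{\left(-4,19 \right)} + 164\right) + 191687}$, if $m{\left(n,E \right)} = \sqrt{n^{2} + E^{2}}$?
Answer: $\frac{43717877647}{62079614224} - \frac{61564347 \sqrt{377}}{62079614224} \approx 0.68497$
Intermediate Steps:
$O{\left(F \right)} = 11 + F^{2}$ ($O{\left(F \right)} = F^{2} + 11 = 11 + F^{2}$)
$m{\left(n,E \right)} = \sqrt{E^{2} + n^{2}}$
$\frac{71057 + O{\left(323 \right)}}{351 \left(m{\left(-4,19 \right)} + 164\right) + 191687} = \frac{71057 + \left(11 + 323^{2}\right)}{351 \left(\sqrt{19^{2} + \left(-4\right)^{2}} + 164\right) + 191687} = \frac{71057 + \left(11 + 104329\right)}{351 \left(\sqrt{361 + 16} + 164\right) + 191687} = \frac{71057 + 104340}{351 \left(\sqrt{377} + 164\right) + 191687} = \frac{175397}{351 \left(164 + \sqrt{377}\right) + 191687} = \frac{175397}{\left(57564 + 351 \sqrt{377}\right) + 191687} = \frac{175397}{249251 + 351 \sqrt{377}}$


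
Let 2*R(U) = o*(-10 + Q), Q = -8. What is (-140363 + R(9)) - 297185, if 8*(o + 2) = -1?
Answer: -3500231/8 ≈ -4.3753e+5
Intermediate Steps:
o = -17/8 (o = -2 + (⅛)*(-1) = -2 - ⅛ = -17/8 ≈ -2.1250)
R(U) = 153/8 (R(U) = (-17*(-10 - 8)/8)/2 = (-17/8*(-18))/2 = (½)*(153/4) = 153/8)
(-140363 + R(9)) - 297185 = (-140363 + 153/8) - 297185 = -1122751/8 - 297185 = -3500231/8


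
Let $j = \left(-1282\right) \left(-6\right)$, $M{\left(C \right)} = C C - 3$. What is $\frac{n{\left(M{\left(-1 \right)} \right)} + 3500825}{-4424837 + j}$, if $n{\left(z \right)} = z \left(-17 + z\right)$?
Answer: $- \frac{3500863}{4417145} \approx -0.79256$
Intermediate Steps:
$M{\left(C \right)} = -3 + C^{2}$ ($M{\left(C \right)} = C^{2} - 3 = -3 + C^{2}$)
$j = 7692$
$\frac{n{\left(M{\left(-1 \right)} \right)} + 3500825}{-4424837 + j} = \frac{\left(-3 + \left(-1\right)^{2}\right) \left(-17 - \left(3 - \left(-1\right)^{2}\right)\right) + 3500825}{-4424837 + 7692} = \frac{\left(-3 + 1\right) \left(-17 + \left(-3 + 1\right)\right) + 3500825}{-4417145} = \left(- 2 \left(-17 - 2\right) + 3500825\right) \left(- \frac{1}{4417145}\right) = \left(\left(-2\right) \left(-19\right) + 3500825\right) \left(- \frac{1}{4417145}\right) = \left(38 + 3500825\right) \left(- \frac{1}{4417145}\right) = 3500863 \left(- \frac{1}{4417145}\right) = - \frac{3500863}{4417145}$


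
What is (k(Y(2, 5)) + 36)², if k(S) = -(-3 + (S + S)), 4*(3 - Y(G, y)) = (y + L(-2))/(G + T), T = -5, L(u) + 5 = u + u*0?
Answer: 10000/9 ≈ 1111.1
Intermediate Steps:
L(u) = -5 + u (L(u) = -5 + (u + u*0) = -5 + (u + 0) = -5 + u)
Y(G, y) = 3 - (-7 + y)/(4*(-5 + G)) (Y(G, y) = 3 - (y + (-5 - 2))/(4*(G - 5)) = 3 - (y - 7)/(4*(-5 + G)) = 3 - (-7 + y)/(4*(-5 + G)))
k(S) = 3 - 2*S (k(S) = -(-3 + 2*S) = 3 - 2*S)
(k(Y(2, 5)) + 36)² = ((3 - (-53 - 1*5 + 12*2)/(2*(-5 + 2))) + 36)² = ((3 - (-53 - 5 + 24)/(2*(-3))) + 36)² = ((3 - (-1)*(-34)/(2*3)) + 36)² = ((3 - 2*17/6) + 36)² = ((3 - 17/3) + 36)² = (-8/3 + 36)² = (100/3)² = 10000/9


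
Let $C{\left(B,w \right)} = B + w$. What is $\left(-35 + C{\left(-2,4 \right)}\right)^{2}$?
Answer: $1089$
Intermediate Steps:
$\left(-35 + C{\left(-2,4 \right)}\right)^{2} = \left(-35 + \left(-2 + 4\right)\right)^{2} = \left(-35 + 2\right)^{2} = \left(-33\right)^{2} = 1089$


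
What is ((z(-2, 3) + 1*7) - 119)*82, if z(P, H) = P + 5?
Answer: -8938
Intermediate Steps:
z(P, H) = 5 + P
((z(-2, 3) + 1*7) - 119)*82 = (((5 - 2) + 1*7) - 119)*82 = ((3 + 7) - 119)*82 = (10 - 119)*82 = -109*82 = -8938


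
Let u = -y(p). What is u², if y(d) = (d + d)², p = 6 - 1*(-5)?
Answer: 234256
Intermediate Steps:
p = 11 (p = 6 + 5 = 11)
y(d) = 4*d² (y(d) = (2*d)² = 4*d²)
u = -484 (u = -4*11² = -4*121 = -1*484 = -484)
u² = (-484)² = 234256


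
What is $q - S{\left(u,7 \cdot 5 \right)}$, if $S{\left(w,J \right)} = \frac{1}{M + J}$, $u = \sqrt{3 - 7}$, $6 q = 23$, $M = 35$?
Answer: $\frac{401}{105} \approx 3.819$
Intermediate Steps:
$q = \frac{23}{6}$ ($q = \frac{1}{6} \cdot 23 = \frac{23}{6} \approx 3.8333$)
$u = 2 i$ ($u = \sqrt{-4} = 2 i \approx 2.0 i$)
$S{\left(w,J \right)} = \frac{1}{35 + J}$
$q - S{\left(u,7 \cdot 5 \right)} = \frac{23}{6} - \frac{1}{35 + 7 \cdot 5} = \frac{23}{6} - \frac{1}{35 + 35} = \frac{23}{6} - \frac{1}{70} = \frac{401}{105}$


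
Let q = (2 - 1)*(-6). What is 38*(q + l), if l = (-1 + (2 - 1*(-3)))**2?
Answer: 380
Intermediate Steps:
l = 16 (l = (-1 + (2 + 3))**2 = (-1 + 5)**2 = 4**2 = 16)
q = -6 (q = 1*(-6) = -6)
38*(q + l) = 38*(-6 + 16) = 38*10 = 380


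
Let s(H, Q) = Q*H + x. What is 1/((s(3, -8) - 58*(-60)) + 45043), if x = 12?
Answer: 1/48511 ≈ 2.0614e-5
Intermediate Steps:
s(H, Q) = 12 + H*Q (s(H, Q) = Q*H + 12 = H*Q + 12 = 12 + H*Q)
1/((s(3, -8) - 58*(-60)) + 45043) = 1/(((12 + 3*(-8)) - 58*(-60)) + 45043) = 1/(((12 - 24) + 3480) + 45043) = 1/((-12 + 3480) + 45043) = 1/(3468 + 45043) = 1/48511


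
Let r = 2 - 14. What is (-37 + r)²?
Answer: 2401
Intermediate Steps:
r = -12
(-37 + r)² = (-37 - 12)² = (-49)² = 2401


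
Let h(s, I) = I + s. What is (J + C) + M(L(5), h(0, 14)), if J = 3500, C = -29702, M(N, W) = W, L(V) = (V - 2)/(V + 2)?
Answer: -26188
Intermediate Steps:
L(V) = (-2 + V)/(2 + V)
(J + C) + M(L(5), h(0, 14)) = (3500 - 29702) + (14 + 0) = -26202 + 14 = -26188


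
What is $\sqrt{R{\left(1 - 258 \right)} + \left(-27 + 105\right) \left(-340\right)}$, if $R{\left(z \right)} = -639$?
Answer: $i \sqrt{27159} \approx 164.8 i$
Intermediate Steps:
$\sqrt{R{\left(1 - 258 \right)} + \left(-27 + 105\right) \left(-340\right)} = \sqrt{-639 + \left(-27 + 105\right) \left(-340\right)} = \sqrt{-639 + 78 \left(-340\right)} = \sqrt{-639 - 26520} = \sqrt{-27159} = i \sqrt{27159}$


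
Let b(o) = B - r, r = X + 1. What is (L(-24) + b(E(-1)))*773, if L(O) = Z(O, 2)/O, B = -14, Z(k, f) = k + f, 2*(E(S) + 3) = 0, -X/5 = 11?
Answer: 379543/12 ≈ 31629.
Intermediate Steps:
X = -55 (X = -5*11 = -55)
E(S) = -3 (E(S) = -3 + (½)*0 = -3 + 0 = -3)
Z(k, f) = f + k
r = -54 (r = -55 + 1 = -54)
L(O) = (2 + O)/O
b(o) = 40 (b(o) = -14 - 1*(-54) = -14 + 54 = 40)
(L(-24) + b(E(-1)))*773 = ((2 - 24)/(-24) + 40)*773 = (-1/24*(-22) + 40)*773 = (11/12 + 40)*773 = (491/12)*773 = 379543/12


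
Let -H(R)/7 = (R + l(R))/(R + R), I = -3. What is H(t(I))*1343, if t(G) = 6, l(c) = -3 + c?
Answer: -28203/4 ≈ -7050.8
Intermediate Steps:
H(R) = -7*(-3 + 2*R)/(2*R) (H(R) = -7*(R + (-3 + R))/(R + R) = -7*(-3 + 2*R)/(2*R))
H(t(I))*1343 = (-7 + (21/2)/6)*1343 = (-7 + (21/2)*(⅙))*1343 = (-7 + 7/4)*1343 = -21/4*1343 = -28203/4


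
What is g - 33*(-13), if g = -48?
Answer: 381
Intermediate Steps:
g - 33*(-13) = -48 - 33*(-13) = -48 + 429 = 381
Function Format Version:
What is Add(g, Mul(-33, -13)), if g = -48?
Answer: 381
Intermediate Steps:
Add(g, Mul(-33, -13)) = Add(-48, Mul(-33, -13)) = Add(-48, 429) = 381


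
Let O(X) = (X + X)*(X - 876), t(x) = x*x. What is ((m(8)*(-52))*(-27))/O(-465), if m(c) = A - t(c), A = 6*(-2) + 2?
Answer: -1924/23095 ≈ -0.083308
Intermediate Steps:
A = -10 (A = -12 + 2 = -10)
t(x) = x**2
m(c) = -10 - c**2
O(X) = 2*X*(-876 + X) (O(X) = (2*X)*(-876 + X) = 2*X*(-876 + X))
((m(8)*(-52))*(-27))/O(-465) = (((-10 - 1*8**2)*(-52))*(-27))/((2*(-465)*(-876 - 465))) = (((-10 - 1*64)*(-52))*(-27))/((2*(-465)*(-1341))) = (((-10 - 64)*(-52))*(-27))/1247130 = (-74*(-52)*(-27))*(1/1247130) = (3848*(-27))*(1/1247130) = -103896*1/1247130 = -1924/23095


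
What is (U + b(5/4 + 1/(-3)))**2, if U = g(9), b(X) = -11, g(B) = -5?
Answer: 256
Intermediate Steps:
U = -5
(U + b(5/4 + 1/(-3)))**2 = (-5 - 11)**2 = (-16)**2 = 256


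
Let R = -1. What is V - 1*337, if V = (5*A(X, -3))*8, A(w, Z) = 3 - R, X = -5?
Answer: -177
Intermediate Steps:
A(w, Z) = 4 (A(w, Z) = 3 - 1*(-1) = 3 + 1 = 4)
V = 160 (V = (5*4)*8 = 20*8 = 160)
V - 1*337 = 160 - 1*337 = 160 - 337 = -177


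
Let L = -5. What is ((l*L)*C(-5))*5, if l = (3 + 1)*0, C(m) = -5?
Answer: 0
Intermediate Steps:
l = 0 (l = 4*0 = 0)
((l*L)*C(-5))*5 = ((0*(-5))*(-5))*5 = (0*(-5))*5 = 0*5 = 0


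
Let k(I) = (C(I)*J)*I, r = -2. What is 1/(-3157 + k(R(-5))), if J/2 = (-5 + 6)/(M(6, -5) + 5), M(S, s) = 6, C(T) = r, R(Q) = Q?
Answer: -11/34707 ≈ -0.00031694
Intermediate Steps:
C(T) = -2
J = 2/11 (J = 2*((-5 + 6)/(6 + 5)) = 2*(1/11) = 2/11 ≈ 0.18182)
k(I) = -4*I/11 (k(I) = (-2*2/11)*I = -4*I/11)
1/(-3157 + k(R(-5))) = 1/(-3157 - 4/11*(-5)) = 1/(-3157 + 20/11) = 1/(-34707/11) = -11/34707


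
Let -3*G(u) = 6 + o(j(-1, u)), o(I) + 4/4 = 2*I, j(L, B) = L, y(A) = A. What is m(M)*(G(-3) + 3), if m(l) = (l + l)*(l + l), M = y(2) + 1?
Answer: 72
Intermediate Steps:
M = 3 (M = 2 + 1 = 3)
o(I) = -1 + 2*I
G(u) = -1 (G(u) = -(6 + (-1 + 2*(-1)))/3 = -(6 + (-1 - 2))/3 = -(6 - 3)/3 = -⅓*3 = -1)
m(l) = 4*l² (m(l) = (2*l)*(2*l) = 4*l²)
m(M)*(G(-3) + 3) = (4*3²)*(-1 + 3) = (4*9)*2 = 36*2 = 72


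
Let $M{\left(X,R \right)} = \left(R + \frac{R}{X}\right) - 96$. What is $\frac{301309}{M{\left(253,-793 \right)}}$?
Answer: $- \frac{76231177}{225710} \approx -337.74$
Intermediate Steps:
$M{\left(X,R \right)} = -96 + R + \frac{R}{X}$
$\frac{301309}{M{\left(253,-793 \right)}} = \frac{301309}{-96 - 793 - \frac{793}{253}} = \frac{301309}{- \frac{225710}{253}} = 301309 \left(- \frac{253}{225710}\right) = - \frac{76231177}{225710}$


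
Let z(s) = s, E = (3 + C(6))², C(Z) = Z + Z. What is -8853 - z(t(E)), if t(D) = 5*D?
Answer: -9978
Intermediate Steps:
C(Z) = 2*Z
E = 225 (E = (3 + 2*6)² = (3 + 12)² = 15² = 225)
-8853 - z(t(E)) = -8853 - 5*225 = -8853 - 1*1125 = -8853 - 1125 = -9978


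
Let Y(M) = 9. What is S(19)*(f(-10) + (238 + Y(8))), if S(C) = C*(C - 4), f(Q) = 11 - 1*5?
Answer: 72105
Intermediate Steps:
f(Q) = 6 (f(Q) = 11 - 5 = 6)
S(C) = C*(-4 + C)
S(19)*(f(-10) + (238 + Y(8))) = (19*(-4 + 19))*(6 + (238 + 9)) = (19*15)*(6 + 247) = 285*253 = 72105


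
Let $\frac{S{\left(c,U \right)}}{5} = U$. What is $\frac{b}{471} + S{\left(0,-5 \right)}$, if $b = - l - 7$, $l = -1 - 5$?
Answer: $- \frac{11776}{471} \approx -25.002$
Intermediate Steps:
$l = -6$ ($l = -1 - 5 = -6$)
$S{\left(c,U \right)} = 5 U$
$b = -1$ ($b = \left(-1\right) \left(-6\right) - 7 = 6 - 7 = -1$)
$\frac{b}{471} + S{\left(0,-5 \right)} = - \frac{1}{471} + 5 \left(-5\right) = \left(-1\right) \frac{1}{471} - 25 = - \frac{1}{471} - 25 = - \frac{11776}{471}$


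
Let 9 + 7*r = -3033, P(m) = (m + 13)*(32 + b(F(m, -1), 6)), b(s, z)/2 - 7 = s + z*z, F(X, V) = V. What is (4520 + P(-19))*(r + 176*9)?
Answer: 30767904/7 ≈ 4.3954e+6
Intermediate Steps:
b(s, z) = 14 + 2*s + 2*z² (b(s, z) = 14 + 2*(s + z*z) = 14 + 2*(s + z²) = 14 + (2*s + 2*z²) = 14 + 2*s + 2*z²)
P(m) = 1508 + 116*m (P(m) = (m + 13)*(32 + (14 + 2*(-1) + 2*6²)) = (13 + m)*(32 + (14 - 2 + 2*36)) = (13 + m)*(32 + (14 - 2 + 72)) = (13 + m)*(32 + 84) = (13 + m)*116 = 1508 + 116*m)
r = -3042/7 (r = -9/7 + (⅐)*(-3033) = -9/7 - 3033/7 = -3042/7 ≈ -434.57)
(4520 + P(-19))*(r + 176*9) = (4520 + (1508 + 116*(-19)))*(-3042/7 + 176*9) = (4520 + (1508 - 2204))*(-3042/7 + 1584) = (4520 - 696)*(8046/7) = 3824*(8046/7) = 30767904/7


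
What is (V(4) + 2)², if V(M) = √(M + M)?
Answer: 12 + 8*√2 ≈ 23.314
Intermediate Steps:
V(M) = √2*√M (V(M) = √(2*M) = √2*√M)
(V(4) + 2)² = (√2*√4 + 2)² = (√2*2 + 2)² = (2*√2 + 2)² = (2 + 2*√2)²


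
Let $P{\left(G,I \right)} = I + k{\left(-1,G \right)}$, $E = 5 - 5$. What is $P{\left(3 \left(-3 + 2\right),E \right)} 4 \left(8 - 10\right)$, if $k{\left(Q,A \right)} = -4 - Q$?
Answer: $24$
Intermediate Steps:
$E = 0$ ($E = 5 - 5 = 0$)
$P{\left(G,I \right)} = -3 + I$ ($P{\left(G,I \right)} = I - 3 = -3 + I$)
$P{\left(3 \left(-3 + 2\right),E \right)} 4 \left(8 - 10\right) = \left(-3 + 0\right) 4 \left(8 - 10\right) = \left(-3\right) 4 \left(-2\right) = \left(-12\right) \left(-2\right) = 24$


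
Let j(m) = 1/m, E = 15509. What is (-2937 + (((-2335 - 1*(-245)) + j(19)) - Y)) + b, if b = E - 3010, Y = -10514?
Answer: 341735/19 ≈ 17986.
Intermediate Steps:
b = 12499 (b = 15509 - 3010 = 12499)
(-2937 + (((-2335 - 1*(-245)) + j(19)) - Y)) + b = (-2937 + (((-2335 - 1*(-245)) + 1/19) - 1*(-10514))) + 12499 = (-2937 + (((-2335 + 245) + 1/19) + 10514)) + 12499 = (-2937 + ((-2090 + 1/19) + 10514)) + 12499 = (-2937 + (-39709/19 + 10514)) + 12499 = (-2937 + 160057/19) + 12499 = 104254/19 + 12499 = 341735/19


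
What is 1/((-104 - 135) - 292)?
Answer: -1/531 ≈ -0.0018832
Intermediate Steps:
1/((-104 - 135) - 292) = 1/(-239 - 292) = 1/(-531) = -1/531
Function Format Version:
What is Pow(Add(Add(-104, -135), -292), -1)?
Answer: Rational(-1, 531) ≈ -0.0018832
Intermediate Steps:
Pow(Add(Add(-104, -135), -292), -1) = Pow(Add(-239, -292), -1) = Pow(-531, -1) = Rational(-1, 531)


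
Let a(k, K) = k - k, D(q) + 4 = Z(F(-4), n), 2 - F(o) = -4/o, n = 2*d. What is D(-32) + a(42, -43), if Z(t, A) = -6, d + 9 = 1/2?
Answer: -10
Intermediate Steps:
d = -17/2 (d = -9 + 1/2 = -9 + ½ = -17/2 ≈ -8.5000)
n = -17 (n = 2*(-17/2) = -17)
F(o) = 2 + 4/o (F(o) = 2 - (-4)/o = 2 + 4/o)
D(q) = -10 (D(q) = -4 - 6 = -10)
a(k, K) = 0
D(-32) + a(42, -43) = -10 + 0 = -10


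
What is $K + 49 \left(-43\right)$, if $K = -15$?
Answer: $-2122$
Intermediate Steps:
$K + 49 \left(-43\right) = -15 + 49 \left(-43\right) = -15 - 2107 = -2122$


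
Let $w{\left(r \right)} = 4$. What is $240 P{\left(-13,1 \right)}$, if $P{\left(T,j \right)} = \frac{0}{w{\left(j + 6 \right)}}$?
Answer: $0$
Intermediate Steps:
$P{\left(T,j \right)} = 0$ ($P{\left(T,j \right)} = \frac{0}{4} = 0 \cdot \frac{1}{4} = 0$)
$240 P{\left(-13,1 \right)} = 240 \cdot 0 = 0$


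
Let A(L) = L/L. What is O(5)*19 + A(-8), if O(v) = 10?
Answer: 191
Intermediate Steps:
A(L) = 1
O(5)*19 + A(-8) = 10*19 + 1 = 190 + 1 = 191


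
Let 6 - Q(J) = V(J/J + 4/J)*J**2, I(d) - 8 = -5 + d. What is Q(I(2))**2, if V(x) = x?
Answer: 1521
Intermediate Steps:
I(d) = 3 + d (I(d) = 8 + (-5 + d) = 3 + d)
Q(J) = 6 - J**2*(1 + 4/J) (Q(J) = 6 - (J/J + 4/J)*J**2 = 6 - (1 + 4/J)*J**2 = 6 - J**2*(1 + 4/J))
Q(I(2))**2 = (6 - (3 + 2)*(4 + (3 + 2)))**2 = (6 - 1*5*(4 + 5))**2 = (6 - 1*5*9)**2 = (6 - 45)**2 = (-39)**2 = 1521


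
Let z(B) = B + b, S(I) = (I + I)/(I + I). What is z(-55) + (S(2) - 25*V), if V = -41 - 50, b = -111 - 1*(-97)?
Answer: 2207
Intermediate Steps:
b = -14 (b = -111 + 97 = -14)
V = -91
S(I) = 1 (S(I) = (2*I)/((2*I)) = (2*I)*(1/(2*I)) = 1)
z(B) = -14 + B (z(B) = B - 14 = -14 + B)
z(-55) + (S(2) - 25*V) = (-14 - 55) + (1 - 25*(-91)) = -69 + (1 + 2275) = -69 + 2276 = 2207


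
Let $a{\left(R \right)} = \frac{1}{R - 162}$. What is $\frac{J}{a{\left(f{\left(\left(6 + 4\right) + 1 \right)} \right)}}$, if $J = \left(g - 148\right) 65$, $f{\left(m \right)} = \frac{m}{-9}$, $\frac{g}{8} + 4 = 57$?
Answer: $- \frac{8784620}{3} \approx -2.9282 \cdot 10^{6}$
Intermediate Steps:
$g = 424$ ($g = -32 + 8 \cdot 57 = -32 + 456 = 424$)
$f{\left(m \right)} = - \frac{m}{9}$ ($f{\left(m \right)} = m \left(- \frac{1}{9}\right) = - \frac{m}{9}$)
$a{\left(R \right)} = \frac{1}{-162 + R}$
$J = 17940$ ($J = \left(424 - 148\right) 65 = 276 \cdot 65 = 17940$)
$\frac{J}{a{\left(f{\left(\left(6 + 4\right) + 1 \right)} \right)}} = \frac{17940}{\frac{1}{-162 - \frac{\left(6 + 4\right) + 1}{9}}} = \frac{17940}{\frac{1}{-162 - \frac{10 + 1}{9}}} = \frac{17940}{\frac{1}{-162 - \frac{11}{9}}} = \frac{17940}{\frac{1}{- \frac{1469}{9}}} = \frac{17940}{- \frac{9}{1469}} = 17940 \left(- \frac{1469}{9}\right) = - \frac{8784620}{3}$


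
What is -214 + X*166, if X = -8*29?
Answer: -38726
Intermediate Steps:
X = -232
-214 + X*166 = -214 - 232*166 = -214 - 38512 = -38726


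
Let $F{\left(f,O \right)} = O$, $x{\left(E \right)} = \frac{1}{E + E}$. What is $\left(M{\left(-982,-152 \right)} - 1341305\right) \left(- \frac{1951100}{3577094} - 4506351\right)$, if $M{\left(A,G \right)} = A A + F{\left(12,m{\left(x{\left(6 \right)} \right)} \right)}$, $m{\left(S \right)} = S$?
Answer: $\frac{36460786936730529737}{21462564} \approx 1.6988 \cdot 10^{12}$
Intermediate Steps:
$x{\left(E \right)} = \frac{1}{2 E}$
$M{\left(A,G \right)} = \frac{1}{12} + A^{2}$ ($M{\left(A,G \right)} = A A + \frac{1}{2 \cdot 6} = A^{2} + \frac{1}{2} \cdot \frac{1}{6} = A^{2} + \frac{1}{12} = \frac{1}{12} + A^{2}$)
$\left(M{\left(-982,-152 \right)} - 1341305\right) \left(- \frac{1951100}{3577094} - 4506351\right) = \left(\left(\frac{1}{12} + \left(-982\right)^{2}\right) - 1341305\right) \left(- \frac{1951100}{3577094} - 4506351\right) = \left(\left(\frac{1}{12} + 964324\right) - 1341305\right) \left(\left(-1951100\right) \frac{1}{3577094} - 4506351\right) = \left(\frac{11571889}{12} - 1341305\right) \left(- \frac{975550}{1788547} - 4506351\right) = \left(- \frac{4523771}{12}\right) \left(- \frac{8059821537547}{1788547}\right) = \frac{36460786936730529737}{21462564}$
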